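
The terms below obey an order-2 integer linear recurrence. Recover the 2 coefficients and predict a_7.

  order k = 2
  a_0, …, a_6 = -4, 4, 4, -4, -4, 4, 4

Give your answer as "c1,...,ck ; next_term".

  a_2 = 0·4 + -1·-4 = 4
  a_3 = 0·4 + -1·4 = -4
  a_4 = 0·-4 + -1·4 = -4
  a_5 = 0·-4 + -1·-4 = 4
  a_6 = 0·4 + -1·-4 = 4
  a_7 = 0·4 + -1·4 = -4

0,-1 ; -4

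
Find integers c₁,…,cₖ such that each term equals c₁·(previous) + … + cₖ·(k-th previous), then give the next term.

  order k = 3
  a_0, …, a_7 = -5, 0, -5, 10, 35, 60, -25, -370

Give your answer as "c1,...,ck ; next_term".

  a_3 = 2·-5 + -3·0 + -4·-5 = 10
  a_4 = 2·10 + -3·-5 + -4·0 = 35
  a_5 = 2·35 + -3·10 + -4·-5 = 60
  a_6 = 2·60 + -3·35 + -4·10 = -25
  a_7 = 2·-25 + -3·60 + -4·35 = -370
  a_8 = 2·-370 + -3·-25 + -4·60 = -905

2,-3,-4 ; -905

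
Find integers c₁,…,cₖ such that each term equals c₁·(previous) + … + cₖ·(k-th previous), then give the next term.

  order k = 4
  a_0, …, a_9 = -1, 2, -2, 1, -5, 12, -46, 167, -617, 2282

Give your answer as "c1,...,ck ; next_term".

  a_4 = -3·1 + 3·-2 + 1·2 + -2·-1 = -5
  a_5 = -3·-5 + 3·1 + 1·-2 + -2·2 = 12
  a_6 = -3·12 + 3·-5 + 1·1 + -2·-2 = -46
  a_7 = -3·-46 + 3·12 + 1·-5 + -2·1 = 167
  a_8 = -3·167 + 3·-46 + 1·12 + -2·-5 = -617
  a_9 = -3·-617 + 3·167 + 1·-46 + -2·12 = 2282
  a_10 = -3·2282 + 3·-617 + 1·167 + -2·-46 = -8438

-3,3,1,-2 ; -8438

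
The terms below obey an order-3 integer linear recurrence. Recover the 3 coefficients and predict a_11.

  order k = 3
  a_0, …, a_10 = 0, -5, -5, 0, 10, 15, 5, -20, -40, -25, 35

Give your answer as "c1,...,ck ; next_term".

1,-1,-1 ; 100

  a_3 = 1·-5 + -1·-5 + -1·0 = 0
  a_4 = 1·0 + -1·-5 + -1·-5 = 10
  a_5 = 1·10 + -1·0 + -1·-5 = 15
  a_6 = 1·15 + -1·10 + -1·0 = 5
  a_7 = 1·5 + -1·15 + -1·10 = -20
  a_8 = 1·-20 + -1·5 + -1·15 = -40
  a_9 = 1·-40 + -1·-20 + -1·5 = -25
  a_10 = 1·-25 + -1·-40 + -1·-20 = 35
  a_11 = 1·35 + -1·-25 + -1·-40 = 100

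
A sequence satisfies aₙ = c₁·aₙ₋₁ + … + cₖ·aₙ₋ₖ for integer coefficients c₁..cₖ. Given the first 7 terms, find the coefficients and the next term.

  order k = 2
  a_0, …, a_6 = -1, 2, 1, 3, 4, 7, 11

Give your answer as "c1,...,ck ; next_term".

1,1 ; 18

  a_2 = 1·2 + 1·-1 = 1
  a_3 = 1·1 + 1·2 = 3
  a_4 = 1·3 + 1·1 = 4
  a_5 = 1·4 + 1·3 = 7
  a_6 = 1·7 + 1·4 = 11
  a_7 = 1·11 + 1·7 = 18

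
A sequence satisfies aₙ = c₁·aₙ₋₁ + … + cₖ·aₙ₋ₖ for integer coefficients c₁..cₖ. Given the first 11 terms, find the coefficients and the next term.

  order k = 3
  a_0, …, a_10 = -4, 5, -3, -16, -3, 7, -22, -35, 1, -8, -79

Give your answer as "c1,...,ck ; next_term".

1,-1,2 ; -69

  a_3 = 1·-3 + -1·5 + 2·-4 = -16
  a_4 = 1·-16 + -1·-3 + 2·5 = -3
  a_5 = 1·-3 + -1·-16 + 2·-3 = 7
  a_6 = 1·7 + -1·-3 + 2·-16 = -22
  a_7 = 1·-22 + -1·7 + 2·-3 = -35
  a_8 = 1·-35 + -1·-22 + 2·7 = 1
  a_9 = 1·1 + -1·-35 + 2·-22 = -8
  a_10 = 1·-8 + -1·1 + 2·-35 = -79
  a_11 = 1·-79 + -1·-8 + 2·1 = -69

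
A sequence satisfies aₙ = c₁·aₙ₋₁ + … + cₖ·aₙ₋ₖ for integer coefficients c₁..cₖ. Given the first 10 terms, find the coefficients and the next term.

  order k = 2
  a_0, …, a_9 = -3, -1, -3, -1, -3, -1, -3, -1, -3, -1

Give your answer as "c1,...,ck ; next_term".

  a_2 = 0·-1 + 1·-3 = -3
  a_3 = 0·-3 + 1·-1 = -1
  a_4 = 0·-1 + 1·-3 = -3
  a_5 = 0·-3 + 1·-1 = -1
  a_6 = 0·-1 + 1·-3 = -3
  a_7 = 0·-3 + 1·-1 = -1
  a_8 = 0·-1 + 1·-3 = -3
  a_9 = 0·-3 + 1·-1 = -1
  a_10 = 0·-1 + 1·-3 = -3

0,1 ; -3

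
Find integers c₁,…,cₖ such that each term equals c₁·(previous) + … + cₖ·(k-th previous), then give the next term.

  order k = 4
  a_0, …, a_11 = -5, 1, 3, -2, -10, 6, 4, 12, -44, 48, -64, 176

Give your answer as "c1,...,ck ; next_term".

  a_4 = -1·-2 + 0·3 + -2·1 + 2·-5 = -10
  a_5 = -1·-10 + 0·-2 + -2·3 + 2·1 = 6
  a_6 = -1·6 + 0·-10 + -2·-2 + 2·3 = 4
  a_7 = -1·4 + 0·6 + -2·-10 + 2·-2 = 12
  a_8 = -1·12 + 0·4 + -2·6 + 2·-10 = -44
  a_9 = -1·-44 + 0·12 + -2·4 + 2·6 = 48
  a_10 = -1·48 + 0·-44 + -2·12 + 2·4 = -64
  a_11 = -1·-64 + 0·48 + -2·-44 + 2·12 = 176
  a_12 = -1·176 + 0·-64 + -2·48 + 2·-44 = -360

-1,0,-2,2 ; -360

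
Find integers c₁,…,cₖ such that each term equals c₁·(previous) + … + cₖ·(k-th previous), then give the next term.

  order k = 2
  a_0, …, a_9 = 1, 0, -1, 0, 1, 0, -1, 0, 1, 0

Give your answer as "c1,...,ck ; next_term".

  a_2 = 0·0 + -1·1 = -1
  a_3 = 0·-1 + -1·0 = 0
  a_4 = 0·0 + -1·-1 = 1
  a_5 = 0·1 + -1·0 = 0
  a_6 = 0·0 + -1·1 = -1
  a_7 = 0·-1 + -1·0 = 0
  a_8 = 0·0 + -1·-1 = 1
  a_9 = 0·1 + -1·0 = 0
  a_10 = 0·0 + -1·1 = -1

0,-1 ; -1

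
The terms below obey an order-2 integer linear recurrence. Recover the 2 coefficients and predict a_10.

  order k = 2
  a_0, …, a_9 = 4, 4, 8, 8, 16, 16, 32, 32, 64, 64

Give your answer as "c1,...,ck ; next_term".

0,2 ; 128

  a_2 = 0·4 + 2·4 = 8
  a_3 = 0·8 + 2·4 = 8
  a_4 = 0·8 + 2·8 = 16
  a_5 = 0·16 + 2·8 = 16
  a_6 = 0·16 + 2·16 = 32
  a_7 = 0·32 + 2·16 = 32
  a_8 = 0·32 + 2·32 = 64
  a_9 = 0·64 + 2·32 = 64
  a_10 = 0·64 + 2·64 = 128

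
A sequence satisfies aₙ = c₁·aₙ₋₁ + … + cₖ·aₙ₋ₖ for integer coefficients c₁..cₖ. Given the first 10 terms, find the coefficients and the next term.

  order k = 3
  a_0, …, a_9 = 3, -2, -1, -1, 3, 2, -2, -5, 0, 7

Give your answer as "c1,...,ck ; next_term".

0,-1,-1 ; 5

  a_3 = 0·-1 + -1·-2 + -1·3 = -1
  a_4 = 0·-1 + -1·-1 + -1·-2 = 3
  a_5 = 0·3 + -1·-1 + -1·-1 = 2
  a_6 = 0·2 + -1·3 + -1·-1 = -2
  a_7 = 0·-2 + -1·2 + -1·3 = -5
  a_8 = 0·-5 + -1·-2 + -1·2 = 0
  a_9 = 0·0 + -1·-5 + -1·-2 = 7
  a_10 = 0·7 + -1·0 + -1·-5 = 5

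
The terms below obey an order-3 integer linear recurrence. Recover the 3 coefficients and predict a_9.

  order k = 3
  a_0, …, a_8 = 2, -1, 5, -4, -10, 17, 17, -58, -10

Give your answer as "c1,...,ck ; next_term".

-1,-3,-1 ; 167

  a_3 = -1·5 + -3·-1 + -1·2 = -4
  a_4 = -1·-4 + -3·5 + -1·-1 = -10
  a_5 = -1·-10 + -3·-4 + -1·5 = 17
  a_6 = -1·17 + -3·-10 + -1·-4 = 17
  a_7 = -1·17 + -3·17 + -1·-10 = -58
  a_8 = -1·-58 + -3·17 + -1·17 = -10
  a_9 = -1·-10 + -3·-58 + -1·17 = 167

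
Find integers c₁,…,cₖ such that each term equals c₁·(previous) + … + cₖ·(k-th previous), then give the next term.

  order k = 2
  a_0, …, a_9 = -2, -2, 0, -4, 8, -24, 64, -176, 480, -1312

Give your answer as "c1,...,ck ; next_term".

-2,2 ; 3584

  a_2 = -2·-2 + 2·-2 = 0
  a_3 = -2·0 + 2·-2 = -4
  a_4 = -2·-4 + 2·0 = 8
  a_5 = -2·8 + 2·-4 = -24
  a_6 = -2·-24 + 2·8 = 64
  a_7 = -2·64 + 2·-24 = -176
  a_8 = -2·-176 + 2·64 = 480
  a_9 = -2·480 + 2·-176 = -1312
  a_10 = -2·-1312 + 2·480 = 3584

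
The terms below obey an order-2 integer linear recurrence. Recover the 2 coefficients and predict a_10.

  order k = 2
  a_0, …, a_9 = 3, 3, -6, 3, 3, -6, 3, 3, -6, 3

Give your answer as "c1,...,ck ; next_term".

  a_2 = -1·3 + -1·3 = -6
  a_3 = -1·-6 + -1·3 = 3
  a_4 = -1·3 + -1·-6 = 3
  a_5 = -1·3 + -1·3 = -6
  a_6 = -1·-6 + -1·3 = 3
  a_7 = -1·3 + -1·-6 = 3
  a_8 = -1·3 + -1·3 = -6
  a_9 = -1·-6 + -1·3 = 3
  a_10 = -1·3 + -1·-6 = 3

-1,-1 ; 3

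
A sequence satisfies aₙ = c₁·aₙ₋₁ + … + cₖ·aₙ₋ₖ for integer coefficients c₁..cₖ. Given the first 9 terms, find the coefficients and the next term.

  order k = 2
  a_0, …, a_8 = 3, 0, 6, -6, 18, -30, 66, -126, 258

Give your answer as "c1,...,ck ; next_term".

-1,2 ; -510

  a_2 = -1·0 + 2·3 = 6
  a_3 = -1·6 + 2·0 = -6
  a_4 = -1·-6 + 2·6 = 18
  a_5 = -1·18 + 2·-6 = -30
  a_6 = -1·-30 + 2·18 = 66
  a_7 = -1·66 + 2·-30 = -126
  a_8 = -1·-126 + 2·66 = 258
  a_9 = -1·258 + 2·-126 = -510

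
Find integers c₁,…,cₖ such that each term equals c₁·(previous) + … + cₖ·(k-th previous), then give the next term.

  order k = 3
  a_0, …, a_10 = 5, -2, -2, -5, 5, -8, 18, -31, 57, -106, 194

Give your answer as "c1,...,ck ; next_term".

-1,1,-1 ; -357

  a_3 = -1·-2 + 1·-2 + -1·5 = -5
  a_4 = -1·-5 + 1·-2 + -1·-2 = 5
  a_5 = -1·5 + 1·-5 + -1·-2 = -8
  a_6 = -1·-8 + 1·5 + -1·-5 = 18
  a_7 = -1·18 + 1·-8 + -1·5 = -31
  a_8 = -1·-31 + 1·18 + -1·-8 = 57
  a_9 = -1·57 + 1·-31 + -1·18 = -106
  a_10 = -1·-106 + 1·57 + -1·-31 = 194
  a_11 = -1·194 + 1·-106 + -1·57 = -357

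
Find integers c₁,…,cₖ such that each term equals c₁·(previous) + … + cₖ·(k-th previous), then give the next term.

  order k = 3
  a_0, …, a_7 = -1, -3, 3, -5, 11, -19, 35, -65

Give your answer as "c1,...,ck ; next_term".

-1,1,-1 ; 119

  a_3 = -1·3 + 1·-3 + -1·-1 = -5
  a_4 = -1·-5 + 1·3 + -1·-3 = 11
  a_5 = -1·11 + 1·-5 + -1·3 = -19
  a_6 = -1·-19 + 1·11 + -1·-5 = 35
  a_7 = -1·35 + 1·-19 + -1·11 = -65
  a_8 = -1·-65 + 1·35 + -1·-19 = 119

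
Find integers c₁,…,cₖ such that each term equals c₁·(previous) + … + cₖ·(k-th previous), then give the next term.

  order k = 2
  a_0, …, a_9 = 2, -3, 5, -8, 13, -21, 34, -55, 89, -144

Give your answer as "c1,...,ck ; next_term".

-1,1 ; 233

  a_2 = -1·-3 + 1·2 = 5
  a_3 = -1·5 + 1·-3 = -8
  a_4 = -1·-8 + 1·5 = 13
  a_5 = -1·13 + 1·-8 = -21
  a_6 = -1·-21 + 1·13 = 34
  a_7 = -1·34 + 1·-21 = -55
  a_8 = -1·-55 + 1·34 = 89
  a_9 = -1·89 + 1·-55 = -144
  a_10 = -1·-144 + 1·89 = 233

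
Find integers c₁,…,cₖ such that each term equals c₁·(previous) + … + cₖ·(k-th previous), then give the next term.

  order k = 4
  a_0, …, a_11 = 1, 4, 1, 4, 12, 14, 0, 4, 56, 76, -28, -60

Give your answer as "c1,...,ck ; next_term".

1,-2,2,2 ; 260

  a_4 = 1·4 + -2·1 + 2·4 + 2·1 = 12
  a_5 = 1·12 + -2·4 + 2·1 + 2·4 = 14
  a_6 = 1·14 + -2·12 + 2·4 + 2·1 = 0
  a_7 = 1·0 + -2·14 + 2·12 + 2·4 = 4
  a_8 = 1·4 + -2·0 + 2·14 + 2·12 = 56
  a_9 = 1·56 + -2·4 + 2·0 + 2·14 = 76
  a_10 = 1·76 + -2·56 + 2·4 + 2·0 = -28
  a_11 = 1·-28 + -2·76 + 2·56 + 2·4 = -60
  a_12 = 1·-60 + -2·-28 + 2·76 + 2·56 = 260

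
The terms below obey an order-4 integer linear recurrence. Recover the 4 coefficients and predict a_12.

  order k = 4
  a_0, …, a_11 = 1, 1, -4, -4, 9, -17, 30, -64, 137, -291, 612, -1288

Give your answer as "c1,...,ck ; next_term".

  a_4 = -2·-4 + 0·-4 + 0·1 + 1·1 = 9
  a_5 = -2·9 + 0·-4 + 0·-4 + 1·1 = -17
  a_6 = -2·-17 + 0·9 + 0·-4 + 1·-4 = 30
  a_7 = -2·30 + 0·-17 + 0·9 + 1·-4 = -64
  a_8 = -2·-64 + 0·30 + 0·-17 + 1·9 = 137
  a_9 = -2·137 + 0·-64 + 0·30 + 1·-17 = -291
  a_10 = -2·-291 + 0·137 + 0·-64 + 1·30 = 612
  a_11 = -2·612 + 0·-291 + 0·137 + 1·-64 = -1288
  a_12 = -2·-1288 + 0·612 + 0·-291 + 1·137 = 2713

-2,0,0,1 ; 2713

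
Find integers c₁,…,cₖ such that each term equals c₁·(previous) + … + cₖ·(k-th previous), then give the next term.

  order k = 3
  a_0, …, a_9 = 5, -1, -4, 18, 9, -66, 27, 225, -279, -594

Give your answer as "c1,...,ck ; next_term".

  a_3 = 0·-4 + -3·-1 + 3·5 = 18
  a_4 = 0·18 + -3·-4 + 3·-1 = 9
  a_5 = 0·9 + -3·18 + 3·-4 = -66
  a_6 = 0·-66 + -3·9 + 3·18 = 27
  a_7 = 0·27 + -3·-66 + 3·9 = 225
  a_8 = 0·225 + -3·27 + 3·-66 = -279
  a_9 = 0·-279 + -3·225 + 3·27 = -594
  a_10 = 0·-594 + -3·-279 + 3·225 = 1512

0,-3,3 ; 1512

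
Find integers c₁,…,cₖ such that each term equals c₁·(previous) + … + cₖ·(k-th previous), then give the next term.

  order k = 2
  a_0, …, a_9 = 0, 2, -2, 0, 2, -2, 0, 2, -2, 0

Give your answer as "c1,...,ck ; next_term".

-1,-1 ; 2

  a_2 = -1·2 + -1·0 = -2
  a_3 = -1·-2 + -1·2 = 0
  a_4 = -1·0 + -1·-2 = 2
  a_5 = -1·2 + -1·0 = -2
  a_6 = -1·-2 + -1·2 = 0
  a_7 = -1·0 + -1·-2 = 2
  a_8 = -1·2 + -1·0 = -2
  a_9 = -1·-2 + -1·2 = 0
  a_10 = -1·0 + -1·-2 = 2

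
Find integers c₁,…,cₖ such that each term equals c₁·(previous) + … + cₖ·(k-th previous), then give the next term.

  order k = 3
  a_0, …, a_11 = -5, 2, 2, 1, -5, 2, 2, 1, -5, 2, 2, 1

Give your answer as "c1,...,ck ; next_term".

-1,-1,-1 ; -5

  a_3 = -1·2 + -1·2 + -1·-5 = 1
  a_4 = -1·1 + -1·2 + -1·2 = -5
  a_5 = -1·-5 + -1·1 + -1·2 = 2
  a_6 = -1·2 + -1·-5 + -1·1 = 2
  a_7 = -1·2 + -1·2 + -1·-5 = 1
  a_8 = -1·1 + -1·2 + -1·2 = -5
  a_9 = -1·-5 + -1·1 + -1·2 = 2
  a_10 = -1·2 + -1·-5 + -1·1 = 2
  a_11 = -1·2 + -1·2 + -1·-5 = 1
  a_12 = -1·1 + -1·2 + -1·2 = -5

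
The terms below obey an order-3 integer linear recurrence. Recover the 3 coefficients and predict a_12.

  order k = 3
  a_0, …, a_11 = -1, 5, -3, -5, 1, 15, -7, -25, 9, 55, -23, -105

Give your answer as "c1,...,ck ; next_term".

-1,-2,-2 ; 41

  a_3 = -1·-3 + -2·5 + -2·-1 = -5
  a_4 = -1·-5 + -2·-3 + -2·5 = 1
  a_5 = -1·1 + -2·-5 + -2·-3 = 15
  a_6 = -1·15 + -2·1 + -2·-5 = -7
  a_7 = -1·-7 + -2·15 + -2·1 = -25
  a_8 = -1·-25 + -2·-7 + -2·15 = 9
  a_9 = -1·9 + -2·-25 + -2·-7 = 55
  a_10 = -1·55 + -2·9 + -2·-25 = -23
  a_11 = -1·-23 + -2·55 + -2·9 = -105
  a_12 = -1·-105 + -2·-23 + -2·55 = 41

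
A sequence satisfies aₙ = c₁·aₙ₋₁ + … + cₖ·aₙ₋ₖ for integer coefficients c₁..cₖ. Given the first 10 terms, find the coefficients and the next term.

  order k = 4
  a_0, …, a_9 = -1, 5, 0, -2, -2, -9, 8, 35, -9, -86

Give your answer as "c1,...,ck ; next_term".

  a_4 = 0·-2 + -3·0 + -1·5 + -3·-1 = -2
  a_5 = 0·-2 + -3·-2 + -1·0 + -3·5 = -9
  a_6 = 0·-9 + -3·-2 + -1·-2 + -3·0 = 8
  a_7 = 0·8 + -3·-9 + -1·-2 + -3·-2 = 35
  a_8 = 0·35 + -3·8 + -1·-9 + -3·-2 = -9
  a_9 = 0·-9 + -3·35 + -1·8 + -3·-9 = -86
  a_10 = 0·-86 + -3·-9 + -1·35 + -3·8 = -32

0,-3,-1,-3 ; -32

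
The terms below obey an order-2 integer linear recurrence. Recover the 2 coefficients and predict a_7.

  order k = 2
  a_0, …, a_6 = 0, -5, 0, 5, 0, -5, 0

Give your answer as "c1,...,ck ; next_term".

  a_2 = 0·-5 + -1·0 = 0
  a_3 = 0·0 + -1·-5 = 5
  a_4 = 0·5 + -1·0 = 0
  a_5 = 0·0 + -1·5 = -5
  a_6 = 0·-5 + -1·0 = 0
  a_7 = 0·0 + -1·-5 = 5

0,-1 ; 5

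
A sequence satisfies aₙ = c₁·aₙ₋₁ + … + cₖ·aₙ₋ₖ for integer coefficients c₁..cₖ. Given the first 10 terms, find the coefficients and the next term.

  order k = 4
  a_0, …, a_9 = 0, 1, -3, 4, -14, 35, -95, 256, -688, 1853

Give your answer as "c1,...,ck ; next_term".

  a_4 = -2·4 + 2·-3 + 0·1 + -1·0 = -14
  a_5 = -2·-14 + 2·4 + 0·-3 + -1·1 = 35
  a_6 = -2·35 + 2·-14 + 0·4 + -1·-3 = -95
  a_7 = -2·-95 + 2·35 + 0·-14 + -1·4 = 256
  a_8 = -2·256 + 2·-95 + 0·35 + -1·-14 = -688
  a_9 = -2·-688 + 2·256 + 0·-95 + -1·35 = 1853
  a_10 = -2·1853 + 2·-688 + 0·256 + -1·-95 = -4987

-2,2,0,-1 ; -4987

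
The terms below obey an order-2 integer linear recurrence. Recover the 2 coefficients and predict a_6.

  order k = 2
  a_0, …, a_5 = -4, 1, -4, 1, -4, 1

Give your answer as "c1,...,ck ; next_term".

0,1 ; -4

  a_2 = 0·1 + 1·-4 = -4
  a_3 = 0·-4 + 1·1 = 1
  a_4 = 0·1 + 1·-4 = -4
  a_5 = 0·-4 + 1·1 = 1
  a_6 = 0·1 + 1·-4 = -4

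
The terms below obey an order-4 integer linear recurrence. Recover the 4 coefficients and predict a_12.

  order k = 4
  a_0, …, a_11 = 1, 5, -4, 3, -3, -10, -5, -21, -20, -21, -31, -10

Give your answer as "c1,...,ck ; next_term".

1,1,0,-2 ; -1

  a_4 = 1·3 + 1·-4 + 0·5 + -2·1 = -3
  a_5 = 1·-3 + 1·3 + 0·-4 + -2·5 = -10
  a_6 = 1·-10 + 1·-3 + 0·3 + -2·-4 = -5
  a_7 = 1·-5 + 1·-10 + 0·-3 + -2·3 = -21
  a_8 = 1·-21 + 1·-5 + 0·-10 + -2·-3 = -20
  a_9 = 1·-20 + 1·-21 + 0·-5 + -2·-10 = -21
  a_10 = 1·-21 + 1·-20 + 0·-21 + -2·-5 = -31
  a_11 = 1·-31 + 1·-21 + 0·-20 + -2·-21 = -10
  a_12 = 1·-10 + 1·-31 + 0·-21 + -2·-20 = -1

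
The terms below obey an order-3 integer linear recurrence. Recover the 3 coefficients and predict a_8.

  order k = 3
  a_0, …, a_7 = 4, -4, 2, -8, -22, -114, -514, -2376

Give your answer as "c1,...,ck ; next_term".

4,3,-1 ; -10932

  a_3 = 4·2 + 3·-4 + -1·4 = -8
  a_4 = 4·-8 + 3·2 + -1·-4 = -22
  a_5 = 4·-22 + 3·-8 + -1·2 = -114
  a_6 = 4·-114 + 3·-22 + -1·-8 = -514
  a_7 = 4·-514 + 3·-114 + -1·-22 = -2376
  a_8 = 4·-2376 + 3·-514 + -1·-114 = -10932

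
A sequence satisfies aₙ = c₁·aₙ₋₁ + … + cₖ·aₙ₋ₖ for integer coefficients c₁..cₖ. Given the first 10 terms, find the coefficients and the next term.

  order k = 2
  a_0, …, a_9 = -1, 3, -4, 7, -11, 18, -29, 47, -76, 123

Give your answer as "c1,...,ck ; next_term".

  a_2 = -1·3 + 1·-1 = -4
  a_3 = -1·-4 + 1·3 = 7
  a_4 = -1·7 + 1·-4 = -11
  a_5 = -1·-11 + 1·7 = 18
  a_6 = -1·18 + 1·-11 = -29
  a_7 = -1·-29 + 1·18 = 47
  a_8 = -1·47 + 1·-29 = -76
  a_9 = -1·-76 + 1·47 = 123
  a_10 = -1·123 + 1·-76 = -199

-1,1 ; -199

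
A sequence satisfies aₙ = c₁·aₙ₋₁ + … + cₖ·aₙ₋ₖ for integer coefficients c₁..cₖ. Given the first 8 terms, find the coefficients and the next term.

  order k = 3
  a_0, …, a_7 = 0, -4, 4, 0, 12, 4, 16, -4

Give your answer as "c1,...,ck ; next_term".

1,1,-2 ; 4

  a_3 = 1·4 + 1·-4 + -2·0 = 0
  a_4 = 1·0 + 1·4 + -2·-4 = 12
  a_5 = 1·12 + 1·0 + -2·4 = 4
  a_6 = 1·4 + 1·12 + -2·0 = 16
  a_7 = 1·16 + 1·4 + -2·12 = -4
  a_8 = 1·-4 + 1·16 + -2·4 = 4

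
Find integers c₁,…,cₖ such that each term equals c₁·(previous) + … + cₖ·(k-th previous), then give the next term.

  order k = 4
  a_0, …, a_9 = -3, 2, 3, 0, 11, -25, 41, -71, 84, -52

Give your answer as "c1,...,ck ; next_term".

-2,0,1,-3 ; -90

  a_4 = -2·0 + 0·3 + 1·2 + -3·-3 = 11
  a_5 = -2·11 + 0·0 + 1·3 + -3·2 = -25
  a_6 = -2·-25 + 0·11 + 1·0 + -3·3 = 41
  a_7 = -2·41 + 0·-25 + 1·11 + -3·0 = -71
  a_8 = -2·-71 + 0·41 + 1·-25 + -3·11 = 84
  a_9 = -2·84 + 0·-71 + 1·41 + -3·-25 = -52
  a_10 = -2·-52 + 0·84 + 1·-71 + -3·41 = -90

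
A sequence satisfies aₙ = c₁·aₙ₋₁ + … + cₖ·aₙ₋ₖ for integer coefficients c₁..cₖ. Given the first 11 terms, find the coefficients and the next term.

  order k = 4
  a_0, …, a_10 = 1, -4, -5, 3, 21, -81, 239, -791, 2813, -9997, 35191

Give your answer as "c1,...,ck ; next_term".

  a_4 = -4·3 + -3·-5 + -4·-4 + 2·1 = 21
  a_5 = -4·21 + -3·3 + -4·-5 + 2·-4 = -81
  a_6 = -4·-81 + -3·21 + -4·3 + 2·-5 = 239
  a_7 = -4·239 + -3·-81 + -4·21 + 2·3 = -791
  a_8 = -4·-791 + -3·239 + -4·-81 + 2·21 = 2813
  a_9 = -4·2813 + -3·-791 + -4·239 + 2·-81 = -9997
  a_10 = -4·-9997 + -3·2813 + -4·-791 + 2·239 = 35191
  a_11 = -4·35191 + -3·-9997 + -4·2813 + 2·-791 = -123607

-4,-3,-4,2 ; -123607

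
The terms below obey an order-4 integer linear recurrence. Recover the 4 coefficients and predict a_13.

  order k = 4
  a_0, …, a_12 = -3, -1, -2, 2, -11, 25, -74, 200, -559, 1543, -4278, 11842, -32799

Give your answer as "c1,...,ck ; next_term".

-2,2,0,1 ; 90825

  a_4 = -2·2 + 2·-2 + 0·-1 + 1·-3 = -11
  a_5 = -2·-11 + 2·2 + 0·-2 + 1·-1 = 25
  a_6 = -2·25 + 2·-11 + 0·2 + 1·-2 = -74
  a_7 = -2·-74 + 2·25 + 0·-11 + 1·2 = 200
  a_8 = -2·200 + 2·-74 + 0·25 + 1·-11 = -559
  a_9 = -2·-559 + 2·200 + 0·-74 + 1·25 = 1543
  a_10 = -2·1543 + 2·-559 + 0·200 + 1·-74 = -4278
  a_11 = -2·-4278 + 2·1543 + 0·-559 + 1·200 = 11842
  a_12 = -2·11842 + 2·-4278 + 0·1543 + 1·-559 = -32799
  a_13 = -2·-32799 + 2·11842 + 0·-4278 + 1·1543 = 90825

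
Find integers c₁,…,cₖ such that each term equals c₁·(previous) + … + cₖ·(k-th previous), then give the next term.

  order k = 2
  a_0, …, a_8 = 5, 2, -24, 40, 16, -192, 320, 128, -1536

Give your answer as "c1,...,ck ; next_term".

-2,-4 ; 2560

  a_2 = -2·2 + -4·5 = -24
  a_3 = -2·-24 + -4·2 = 40
  a_4 = -2·40 + -4·-24 = 16
  a_5 = -2·16 + -4·40 = -192
  a_6 = -2·-192 + -4·16 = 320
  a_7 = -2·320 + -4·-192 = 128
  a_8 = -2·128 + -4·320 = -1536
  a_9 = -2·-1536 + -4·128 = 2560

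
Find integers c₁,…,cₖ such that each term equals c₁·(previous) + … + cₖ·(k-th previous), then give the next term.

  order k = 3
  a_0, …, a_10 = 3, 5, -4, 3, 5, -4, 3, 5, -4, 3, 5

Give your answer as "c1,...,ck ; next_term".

  a_3 = 0·-4 + 0·5 + 1·3 = 3
  a_4 = 0·3 + 0·-4 + 1·5 = 5
  a_5 = 0·5 + 0·3 + 1·-4 = -4
  a_6 = 0·-4 + 0·5 + 1·3 = 3
  a_7 = 0·3 + 0·-4 + 1·5 = 5
  a_8 = 0·5 + 0·3 + 1·-4 = -4
  a_9 = 0·-4 + 0·5 + 1·3 = 3
  a_10 = 0·3 + 0·-4 + 1·5 = 5
  a_11 = 0·5 + 0·3 + 1·-4 = -4

0,0,1 ; -4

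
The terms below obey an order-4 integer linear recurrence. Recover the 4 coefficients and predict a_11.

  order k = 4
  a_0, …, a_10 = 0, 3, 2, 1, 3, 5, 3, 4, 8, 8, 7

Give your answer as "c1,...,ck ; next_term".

0,0,1,1 ; 12

  a_4 = 0·1 + 0·2 + 1·3 + 1·0 = 3
  a_5 = 0·3 + 0·1 + 1·2 + 1·3 = 5
  a_6 = 0·5 + 0·3 + 1·1 + 1·2 = 3
  a_7 = 0·3 + 0·5 + 1·3 + 1·1 = 4
  a_8 = 0·4 + 0·3 + 1·5 + 1·3 = 8
  a_9 = 0·8 + 0·4 + 1·3 + 1·5 = 8
  a_10 = 0·8 + 0·8 + 1·4 + 1·3 = 7
  a_11 = 0·7 + 0·8 + 1·8 + 1·4 = 12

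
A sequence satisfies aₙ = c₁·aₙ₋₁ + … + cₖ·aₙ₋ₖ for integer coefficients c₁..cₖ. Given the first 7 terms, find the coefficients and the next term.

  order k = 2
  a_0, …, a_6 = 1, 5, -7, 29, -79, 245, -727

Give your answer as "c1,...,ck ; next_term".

  a_2 = -2·5 + 3·1 = -7
  a_3 = -2·-7 + 3·5 = 29
  a_4 = -2·29 + 3·-7 = -79
  a_5 = -2·-79 + 3·29 = 245
  a_6 = -2·245 + 3·-79 = -727
  a_7 = -2·-727 + 3·245 = 2189

-2,3 ; 2189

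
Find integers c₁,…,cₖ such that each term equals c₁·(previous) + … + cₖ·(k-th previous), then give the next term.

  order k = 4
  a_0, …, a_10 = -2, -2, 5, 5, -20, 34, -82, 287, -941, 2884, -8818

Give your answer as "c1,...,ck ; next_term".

  a_4 = -3·5 + -1·5 + -3·-2 + 3·-2 = -20
  a_5 = -3·-20 + -1·5 + -3·5 + 3·-2 = 34
  a_6 = -3·34 + -1·-20 + -3·5 + 3·5 = -82
  a_7 = -3·-82 + -1·34 + -3·-20 + 3·5 = 287
  a_8 = -3·287 + -1·-82 + -3·34 + 3·-20 = -941
  a_9 = -3·-941 + -1·287 + -3·-82 + 3·34 = 2884
  a_10 = -3·2884 + -1·-941 + -3·287 + 3·-82 = -8818
  a_11 = -3·-8818 + -1·2884 + -3·-941 + 3·287 = 27254

-3,-1,-3,3 ; 27254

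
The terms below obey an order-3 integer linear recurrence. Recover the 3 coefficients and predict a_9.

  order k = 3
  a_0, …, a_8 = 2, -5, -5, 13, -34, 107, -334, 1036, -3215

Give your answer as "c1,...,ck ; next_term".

  a_3 = -3·-5 + 0·-5 + -1·2 = 13
  a_4 = -3·13 + 0·-5 + -1·-5 = -34
  a_5 = -3·-34 + 0·13 + -1·-5 = 107
  a_6 = -3·107 + 0·-34 + -1·13 = -334
  a_7 = -3·-334 + 0·107 + -1·-34 = 1036
  a_8 = -3·1036 + 0·-334 + -1·107 = -3215
  a_9 = -3·-3215 + 0·1036 + -1·-334 = 9979

-3,0,-1 ; 9979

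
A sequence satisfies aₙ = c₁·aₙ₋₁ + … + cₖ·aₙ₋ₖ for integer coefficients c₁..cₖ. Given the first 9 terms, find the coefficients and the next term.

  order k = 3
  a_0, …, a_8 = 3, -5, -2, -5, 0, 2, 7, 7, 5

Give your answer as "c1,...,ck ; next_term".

  a_3 = 1·-2 + 0·-5 + -1·3 = -5
  a_4 = 1·-5 + 0·-2 + -1·-5 = 0
  a_5 = 1·0 + 0·-5 + -1·-2 = 2
  a_6 = 1·2 + 0·0 + -1·-5 = 7
  a_7 = 1·7 + 0·2 + -1·0 = 7
  a_8 = 1·7 + 0·7 + -1·2 = 5
  a_9 = 1·5 + 0·7 + -1·7 = -2

1,0,-1 ; -2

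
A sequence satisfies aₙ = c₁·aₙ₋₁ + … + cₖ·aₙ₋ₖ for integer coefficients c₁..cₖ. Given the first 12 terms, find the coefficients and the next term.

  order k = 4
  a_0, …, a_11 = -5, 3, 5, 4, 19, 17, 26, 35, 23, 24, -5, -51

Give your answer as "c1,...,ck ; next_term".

1,1,0,-2 ; -102

  a_4 = 1·4 + 1·5 + 0·3 + -2·-5 = 19
  a_5 = 1·19 + 1·4 + 0·5 + -2·3 = 17
  a_6 = 1·17 + 1·19 + 0·4 + -2·5 = 26
  a_7 = 1·26 + 1·17 + 0·19 + -2·4 = 35
  a_8 = 1·35 + 1·26 + 0·17 + -2·19 = 23
  a_9 = 1·23 + 1·35 + 0·26 + -2·17 = 24
  a_10 = 1·24 + 1·23 + 0·35 + -2·26 = -5
  a_11 = 1·-5 + 1·24 + 0·23 + -2·35 = -51
  a_12 = 1·-51 + 1·-5 + 0·24 + -2·23 = -102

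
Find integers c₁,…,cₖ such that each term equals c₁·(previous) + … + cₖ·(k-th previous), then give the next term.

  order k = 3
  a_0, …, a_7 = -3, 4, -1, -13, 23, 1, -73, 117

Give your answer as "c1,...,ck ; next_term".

-1,-2,2 ; 31

  a_3 = -1·-1 + -2·4 + 2·-3 = -13
  a_4 = -1·-13 + -2·-1 + 2·4 = 23
  a_5 = -1·23 + -2·-13 + 2·-1 = 1
  a_6 = -1·1 + -2·23 + 2·-13 = -73
  a_7 = -1·-73 + -2·1 + 2·23 = 117
  a_8 = -1·117 + -2·-73 + 2·1 = 31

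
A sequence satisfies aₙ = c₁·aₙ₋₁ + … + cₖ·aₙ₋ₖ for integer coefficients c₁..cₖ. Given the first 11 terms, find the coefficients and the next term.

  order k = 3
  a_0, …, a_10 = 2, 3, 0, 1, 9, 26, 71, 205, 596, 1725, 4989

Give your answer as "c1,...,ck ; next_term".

3,-1,2 ; 14434

  a_3 = 3·0 + -1·3 + 2·2 = 1
  a_4 = 3·1 + -1·0 + 2·3 = 9
  a_5 = 3·9 + -1·1 + 2·0 = 26
  a_6 = 3·26 + -1·9 + 2·1 = 71
  a_7 = 3·71 + -1·26 + 2·9 = 205
  a_8 = 3·205 + -1·71 + 2·26 = 596
  a_9 = 3·596 + -1·205 + 2·71 = 1725
  a_10 = 3·1725 + -1·596 + 2·205 = 4989
  a_11 = 3·4989 + -1·1725 + 2·596 = 14434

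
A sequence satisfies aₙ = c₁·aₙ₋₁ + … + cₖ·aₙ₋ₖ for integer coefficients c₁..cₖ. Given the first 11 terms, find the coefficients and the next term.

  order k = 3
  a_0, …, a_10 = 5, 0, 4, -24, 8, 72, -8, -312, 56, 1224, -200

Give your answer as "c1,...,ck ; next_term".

  a_3 = -1·4 + -4·0 + -4·5 = -24
  a_4 = -1·-24 + -4·4 + -4·0 = 8
  a_5 = -1·8 + -4·-24 + -4·4 = 72
  a_6 = -1·72 + -4·8 + -4·-24 = -8
  a_7 = -1·-8 + -4·72 + -4·8 = -312
  a_8 = -1·-312 + -4·-8 + -4·72 = 56
  a_9 = -1·56 + -4·-312 + -4·-8 = 1224
  a_10 = -1·1224 + -4·56 + -4·-312 = -200
  a_11 = -1·-200 + -4·1224 + -4·56 = -4920

-1,-4,-4 ; -4920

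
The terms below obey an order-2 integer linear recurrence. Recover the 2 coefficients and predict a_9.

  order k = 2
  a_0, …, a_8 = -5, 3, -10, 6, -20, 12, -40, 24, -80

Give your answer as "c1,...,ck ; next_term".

0,2 ; 48

  a_2 = 0·3 + 2·-5 = -10
  a_3 = 0·-10 + 2·3 = 6
  a_4 = 0·6 + 2·-10 = -20
  a_5 = 0·-20 + 2·6 = 12
  a_6 = 0·12 + 2·-20 = -40
  a_7 = 0·-40 + 2·12 = 24
  a_8 = 0·24 + 2·-40 = -80
  a_9 = 0·-80 + 2·24 = 48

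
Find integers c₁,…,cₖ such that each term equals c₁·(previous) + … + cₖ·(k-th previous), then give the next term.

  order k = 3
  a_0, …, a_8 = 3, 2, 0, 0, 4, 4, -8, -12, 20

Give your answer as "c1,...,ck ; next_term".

1,-3,2 ; 40

  a_3 = 1·0 + -3·2 + 2·3 = 0
  a_4 = 1·0 + -3·0 + 2·2 = 4
  a_5 = 1·4 + -3·0 + 2·0 = 4
  a_6 = 1·4 + -3·4 + 2·0 = -8
  a_7 = 1·-8 + -3·4 + 2·4 = -12
  a_8 = 1·-12 + -3·-8 + 2·4 = 20
  a_9 = 1·20 + -3·-12 + 2·-8 = 40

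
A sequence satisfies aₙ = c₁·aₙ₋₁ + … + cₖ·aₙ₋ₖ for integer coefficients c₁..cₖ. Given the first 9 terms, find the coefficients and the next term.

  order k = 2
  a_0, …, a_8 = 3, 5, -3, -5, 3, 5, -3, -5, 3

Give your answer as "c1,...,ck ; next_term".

  a_2 = 0·5 + -1·3 = -3
  a_3 = 0·-3 + -1·5 = -5
  a_4 = 0·-5 + -1·-3 = 3
  a_5 = 0·3 + -1·-5 = 5
  a_6 = 0·5 + -1·3 = -3
  a_7 = 0·-3 + -1·5 = -5
  a_8 = 0·-5 + -1·-3 = 3
  a_9 = 0·3 + -1·-5 = 5

0,-1 ; 5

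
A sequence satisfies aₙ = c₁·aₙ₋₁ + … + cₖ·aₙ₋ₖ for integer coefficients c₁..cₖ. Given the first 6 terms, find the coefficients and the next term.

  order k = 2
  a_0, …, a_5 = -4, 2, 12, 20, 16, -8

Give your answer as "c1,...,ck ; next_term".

2,-2 ; -48

  a_2 = 2·2 + -2·-4 = 12
  a_3 = 2·12 + -2·2 = 20
  a_4 = 2·20 + -2·12 = 16
  a_5 = 2·16 + -2·20 = -8
  a_6 = 2·-8 + -2·16 = -48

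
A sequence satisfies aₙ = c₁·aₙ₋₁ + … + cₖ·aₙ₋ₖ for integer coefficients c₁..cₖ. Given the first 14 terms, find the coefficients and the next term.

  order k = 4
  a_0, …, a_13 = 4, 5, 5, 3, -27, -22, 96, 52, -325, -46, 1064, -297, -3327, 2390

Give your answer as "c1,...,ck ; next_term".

  a_4 = 0·3 + -4·5 + 1·5 + -3·4 = -27
  a_5 = 0·-27 + -4·3 + 1·5 + -3·5 = -22
  a_6 = 0·-22 + -4·-27 + 1·3 + -3·5 = 96
  a_7 = 0·96 + -4·-22 + 1·-27 + -3·3 = 52
  a_8 = 0·52 + -4·96 + 1·-22 + -3·-27 = -325
  a_9 = 0·-325 + -4·52 + 1·96 + -3·-22 = -46
  a_10 = 0·-46 + -4·-325 + 1·52 + -3·96 = 1064
  a_11 = 0·1064 + -4·-46 + 1·-325 + -3·52 = -297
  a_12 = 0·-297 + -4·1064 + 1·-46 + -3·-325 = -3327
  a_13 = 0·-3327 + -4·-297 + 1·1064 + -3·-46 = 2390
  a_14 = 0·2390 + -4·-3327 + 1·-297 + -3·1064 = 9819

0,-4,1,-3 ; 9819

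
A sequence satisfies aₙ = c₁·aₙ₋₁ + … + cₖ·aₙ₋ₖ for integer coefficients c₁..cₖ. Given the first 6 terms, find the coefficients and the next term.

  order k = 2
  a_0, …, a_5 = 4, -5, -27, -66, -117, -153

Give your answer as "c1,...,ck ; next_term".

  a_2 = 3·-5 + -3·4 = -27
  a_3 = 3·-27 + -3·-5 = -66
  a_4 = 3·-66 + -3·-27 = -117
  a_5 = 3·-117 + -3·-66 = -153
  a_6 = 3·-153 + -3·-117 = -108

3,-3 ; -108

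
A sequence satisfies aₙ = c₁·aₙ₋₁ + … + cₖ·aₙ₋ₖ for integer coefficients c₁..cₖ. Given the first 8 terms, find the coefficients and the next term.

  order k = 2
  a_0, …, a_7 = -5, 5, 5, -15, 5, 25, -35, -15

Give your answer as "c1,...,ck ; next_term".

  a_2 = -1·5 + -2·-5 = 5
  a_3 = -1·5 + -2·5 = -15
  a_4 = -1·-15 + -2·5 = 5
  a_5 = -1·5 + -2·-15 = 25
  a_6 = -1·25 + -2·5 = -35
  a_7 = -1·-35 + -2·25 = -15
  a_8 = -1·-15 + -2·-35 = 85

-1,-2 ; 85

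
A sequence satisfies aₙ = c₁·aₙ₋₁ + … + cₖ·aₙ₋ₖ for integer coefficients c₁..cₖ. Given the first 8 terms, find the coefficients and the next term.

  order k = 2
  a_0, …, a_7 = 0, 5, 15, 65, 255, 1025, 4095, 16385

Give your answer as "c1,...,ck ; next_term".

  a_2 = 3·5 + 4·0 = 15
  a_3 = 3·15 + 4·5 = 65
  a_4 = 3·65 + 4·15 = 255
  a_5 = 3·255 + 4·65 = 1025
  a_6 = 3·1025 + 4·255 = 4095
  a_7 = 3·4095 + 4·1025 = 16385
  a_8 = 3·16385 + 4·4095 = 65535

3,4 ; 65535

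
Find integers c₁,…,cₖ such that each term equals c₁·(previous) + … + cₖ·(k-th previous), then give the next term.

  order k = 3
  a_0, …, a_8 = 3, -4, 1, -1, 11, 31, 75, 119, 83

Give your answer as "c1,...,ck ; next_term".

3,-2,-4 ; -289

  a_3 = 3·1 + -2·-4 + -4·3 = -1
  a_4 = 3·-1 + -2·1 + -4·-4 = 11
  a_5 = 3·11 + -2·-1 + -4·1 = 31
  a_6 = 3·31 + -2·11 + -4·-1 = 75
  a_7 = 3·75 + -2·31 + -4·11 = 119
  a_8 = 3·119 + -2·75 + -4·31 = 83
  a_9 = 3·83 + -2·119 + -4·75 = -289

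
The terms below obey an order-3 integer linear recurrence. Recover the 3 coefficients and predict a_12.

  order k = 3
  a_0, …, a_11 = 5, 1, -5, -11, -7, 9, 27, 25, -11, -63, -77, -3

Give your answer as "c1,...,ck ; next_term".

  a_3 = 1·-5 + -1·1 + -1·5 = -11
  a_4 = 1·-11 + -1·-5 + -1·1 = -7
  a_5 = 1·-7 + -1·-11 + -1·-5 = 9
  a_6 = 1·9 + -1·-7 + -1·-11 = 27
  a_7 = 1·27 + -1·9 + -1·-7 = 25
  a_8 = 1·25 + -1·27 + -1·9 = -11
  a_9 = 1·-11 + -1·25 + -1·27 = -63
  a_10 = 1·-63 + -1·-11 + -1·25 = -77
  a_11 = 1·-77 + -1·-63 + -1·-11 = -3
  a_12 = 1·-3 + -1·-77 + -1·-63 = 137

1,-1,-1 ; 137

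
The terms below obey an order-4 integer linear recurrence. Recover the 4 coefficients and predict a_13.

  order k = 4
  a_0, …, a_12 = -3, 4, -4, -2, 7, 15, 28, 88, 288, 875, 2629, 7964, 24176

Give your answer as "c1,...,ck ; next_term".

  a_4 = 3·-2 + -1·-4 + 3·4 + 1·-3 = 7
  a_5 = 3·7 + -1·-2 + 3·-4 + 1·4 = 15
  a_6 = 3·15 + -1·7 + 3·-2 + 1·-4 = 28
  a_7 = 3·28 + -1·15 + 3·7 + 1·-2 = 88
  a_8 = 3·88 + -1·28 + 3·15 + 1·7 = 288
  a_9 = 3·288 + -1·88 + 3·28 + 1·15 = 875
  a_10 = 3·875 + -1·288 + 3·88 + 1·28 = 2629
  a_11 = 3·2629 + -1·875 + 3·288 + 1·88 = 7964
  a_12 = 3·7964 + -1·2629 + 3·875 + 1·288 = 24176
  a_13 = 3·24176 + -1·7964 + 3·2629 + 1·875 = 73326

3,-1,3,1 ; 73326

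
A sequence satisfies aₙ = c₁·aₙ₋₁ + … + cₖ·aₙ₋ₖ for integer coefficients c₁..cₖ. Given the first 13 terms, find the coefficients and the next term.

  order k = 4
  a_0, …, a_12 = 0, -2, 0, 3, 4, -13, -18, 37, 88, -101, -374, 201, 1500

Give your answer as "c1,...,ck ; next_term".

  a_4 = 0·3 + -3·0 + -2·-2 + 2·0 = 4
  a_5 = 0·4 + -3·3 + -2·0 + 2·-2 = -13
  a_6 = 0·-13 + -3·4 + -2·3 + 2·0 = -18
  a_7 = 0·-18 + -3·-13 + -2·4 + 2·3 = 37
  a_8 = 0·37 + -3·-18 + -2·-13 + 2·4 = 88
  a_9 = 0·88 + -3·37 + -2·-18 + 2·-13 = -101
  a_10 = 0·-101 + -3·88 + -2·37 + 2·-18 = -374
  a_11 = 0·-374 + -3·-101 + -2·88 + 2·37 = 201
  a_12 = 0·201 + -3·-374 + -2·-101 + 2·88 = 1500
  a_13 = 0·1500 + -3·201 + -2·-374 + 2·-101 = -57

0,-3,-2,2 ; -57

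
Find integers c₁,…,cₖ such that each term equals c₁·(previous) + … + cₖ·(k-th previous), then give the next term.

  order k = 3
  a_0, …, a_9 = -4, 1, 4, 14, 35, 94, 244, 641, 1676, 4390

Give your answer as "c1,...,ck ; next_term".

  a_3 = 2·4 + 2·1 + -1·-4 = 14
  a_4 = 2·14 + 2·4 + -1·1 = 35
  a_5 = 2·35 + 2·14 + -1·4 = 94
  a_6 = 2·94 + 2·35 + -1·14 = 244
  a_7 = 2·244 + 2·94 + -1·35 = 641
  a_8 = 2·641 + 2·244 + -1·94 = 1676
  a_9 = 2·1676 + 2·641 + -1·244 = 4390
  a_10 = 2·4390 + 2·1676 + -1·641 = 11491

2,2,-1 ; 11491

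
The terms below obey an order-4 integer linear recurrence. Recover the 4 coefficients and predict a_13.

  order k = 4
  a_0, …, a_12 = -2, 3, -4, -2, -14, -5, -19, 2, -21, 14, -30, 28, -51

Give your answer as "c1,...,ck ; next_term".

  a_4 = 1·-2 + 1·-4 + -2·3 + 1·-2 = -14
  a_5 = 1·-14 + 1·-2 + -2·-4 + 1·3 = -5
  a_6 = 1·-5 + 1·-14 + -2·-2 + 1·-4 = -19
  a_7 = 1·-19 + 1·-5 + -2·-14 + 1·-2 = 2
  a_8 = 1·2 + 1·-19 + -2·-5 + 1·-14 = -21
  a_9 = 1·-21 + 1·2 + -2·-19 + 1·-5 = 14
  a_10 = 1·14 + 1·-21 + -2·2 + 1·-19 = -30
  a_11 = 1·-30 + 1·14 + -2·-21 + 1·2 = 28
  a_12 = 1·28 + 1·-30 + -2·14 + 1·-21 = -51
  a_13 = 1·-51 + 1·28 + -2·-30 + 1·14 = 51

1,1,-2,1 ; 51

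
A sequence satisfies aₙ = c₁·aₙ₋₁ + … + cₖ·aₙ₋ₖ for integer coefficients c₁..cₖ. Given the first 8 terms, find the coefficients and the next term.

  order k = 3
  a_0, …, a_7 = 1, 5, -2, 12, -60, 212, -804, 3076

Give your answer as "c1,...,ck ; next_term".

  a_3 = -3·-2 + 2·5 + -4·1 = 12
  a_4 = -3·12 + 2·-2 + -4·5 = -60
  a_5 = -3·-60 + 2·12 + -4·-2 = 212
  a_6 = -3·212 + 2·-60 + -4·12 = -804
  a_7 = -3·-804 + 2·212 + -4·-60 = 3076
  a_8 = -3·3076 + 2·-804 + -4·212 = -11684

-3,2,-4 ; -11684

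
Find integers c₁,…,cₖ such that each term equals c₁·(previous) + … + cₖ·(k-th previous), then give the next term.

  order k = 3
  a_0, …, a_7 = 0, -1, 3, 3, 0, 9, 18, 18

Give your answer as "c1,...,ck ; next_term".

  a_3 = 1·3 + 0·-1 + 3·0 = 3
  a_4 = 1·3 + 0·3 + 3·-1 = 0
  a_5 = 1·0 + 0·3 + 3·3 = 9
  a_6 = 1·9 + 0·0 + 3·3 = 18
  a_7 = 1·18 + 0·9 + 3·0 = 18
  a_8 = 1·18 + 0·18 + 3·9 = 45

1,0,3 ; 45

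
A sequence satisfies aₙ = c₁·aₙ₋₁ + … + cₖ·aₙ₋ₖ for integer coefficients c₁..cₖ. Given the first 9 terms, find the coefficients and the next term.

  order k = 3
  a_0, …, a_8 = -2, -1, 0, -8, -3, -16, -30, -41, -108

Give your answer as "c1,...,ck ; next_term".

0,2,3 ; -172

  a_3 = 0·0 + 2·-1 + 3·-2 = -8
  a_4 = 0·-8 + 2·0 + 3·-1 = -3
  a_5 = 0·-3 + 2·-8 + 3·0 = -16
  a_6 = 0·-16 + 2·-3 + 3·-8 = -30
  a_7 = 0·-30 + 2·-16 + 3·-3 = -41
  a_8 = 0·-41 + 2·-30 + 3·-16 = -108
  a_9 = 0·-108 + 2·-41 + 3·-30 = -172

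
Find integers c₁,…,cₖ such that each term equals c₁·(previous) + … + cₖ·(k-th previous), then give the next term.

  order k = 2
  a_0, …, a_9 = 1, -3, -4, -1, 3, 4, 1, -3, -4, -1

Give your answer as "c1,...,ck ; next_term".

1,-1 ; 3

  a_2 = 1·-3 + -1·1 = -4
  a_3 = 1·-4 + -1·-3 = -1
  a_4 = 1·-1 + -1·-4 = 3
  a_5 = 1·3 + -1·-1 = 4
  a_6 = 1·4 + -1·3 = 1
  a_7 = 1·1 + -1·4 = -3
  a_8 = 1·-3 + -1·1 = -4
  a_9 = 1·-4 + -1·-3 = -1
  a_10 = 1·-1 + -1·-4 = 3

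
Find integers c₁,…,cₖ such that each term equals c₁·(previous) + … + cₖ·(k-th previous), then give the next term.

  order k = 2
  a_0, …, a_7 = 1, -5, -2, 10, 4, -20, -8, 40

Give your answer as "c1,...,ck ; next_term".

0,-2 ; 16

  a_2 = 0·-5 + -2·1 = -2
  a_3 = 0·-2 + -2·-5 = 10
  a_4 = 0·10 + -2·-2 = 4
  a_5 = 0·4 + -2·10 = -20
  a_6 = 0·-20 + -2·4 = -8
  a_7 = 0·-8 + -2·-20 = 40
  a_8 = 0·40 + -2·-8 = 16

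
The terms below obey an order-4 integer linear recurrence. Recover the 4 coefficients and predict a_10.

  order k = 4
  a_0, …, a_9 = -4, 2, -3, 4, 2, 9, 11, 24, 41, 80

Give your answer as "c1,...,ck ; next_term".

2,0,-1,1 ; 147

  a_4 = 2·4 + 0·-3 + -1·2 + 1·-4 = 2
  a_5 = 2·2 + 0·4 + -1·-3 + 1·2 = 9
  a_6 = 2·9 + 0·2 + -1·4 + 1·-3 = 11
  a_7 = 2·11 + 0·9 + -1·2 + 1·4 = 24
  a_8 = 2·24 + 0·11 + -1·9 + 1·2 = 41
  a_9 = 2·41 + 0·24 + -1·11 + 1·9 = 80
  a_10 = 2·80 + 0·41 + -1·24 + 1·11 = 147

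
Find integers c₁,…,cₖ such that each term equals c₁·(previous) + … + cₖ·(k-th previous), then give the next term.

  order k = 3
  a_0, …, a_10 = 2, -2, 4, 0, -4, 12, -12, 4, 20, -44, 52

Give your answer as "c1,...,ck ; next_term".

  a_3 = -1·4 + 0·-2 + 2·2 = 0
  a_4 = -1·0 + 0·4 + 2·-2 = -4
  a_5 = -1·-4 + 0·0 + 2·4 = 12
  a_6 = -1·12 + 0·-4 + 2·0 = -12
  a_7 = -1·-12 + 0·12 + 2·-4 = 4
  a_8 = -1·4 + 0·-12 + 2·12 = 20
  a_9 = -1·20 + 0·4 + 2·-12 = -44
  a_10 = -1·-44 + 0·20 + 2·4 = 52
  a_11 = -1·52 + 0·-44 + 2·20 = -12

-1,0,2 ; -12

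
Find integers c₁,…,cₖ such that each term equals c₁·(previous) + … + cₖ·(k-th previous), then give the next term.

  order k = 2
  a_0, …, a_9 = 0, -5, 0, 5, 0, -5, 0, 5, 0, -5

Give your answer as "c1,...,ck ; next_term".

0,-1 ; 0

  a_2 = 0·-5 + -1·0 = 0
  a_3 = 0·0 + -1·-5 = 5
  a_4 = 0·5 + -1·0 = 0
  a_5 = 0·0 + -1·5 = -5
  a_6 = 0·-5 + -1·0 = 0
  a_7 = 0·0 + -1·-5 = 5
  a_8 = 0·5 + -1·0 = 0
  a_9 = 0·0 + -1·5 = -5
  a_10 = 0·-5 + -1·0 = 0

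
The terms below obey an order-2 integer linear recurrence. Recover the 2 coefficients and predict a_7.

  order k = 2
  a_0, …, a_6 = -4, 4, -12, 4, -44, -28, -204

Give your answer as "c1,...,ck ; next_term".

1,4 ; -316

  a_2 = 1·4 + 4·-4 = -12
  a_3 = 1·-12 + 4·4 = 4
  a_4 = 1·4 + 4·-12 = -44
  a_5 = 1·-44 + 4·4 = -28
  a_6 = 1·-28 + 4·-44 = -204
  a_7 = 1·-204 + 4·-28 = -316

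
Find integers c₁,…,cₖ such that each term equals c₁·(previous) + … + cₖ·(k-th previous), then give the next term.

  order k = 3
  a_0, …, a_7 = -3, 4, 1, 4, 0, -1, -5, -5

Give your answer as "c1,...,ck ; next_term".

  a_3 = 1·1 + 0·4 + -1·-3 = 4
  a_4 = 1·4 + 0·1 + -1·4 = 0
  a_5 = 1·0 + 0·4 + -1·1 = -1
  a_6 = 1·-1 + 0·0 + -1·4 = -5
  a_7 = 1·-5 + 0·-1 + -1·0 = -5
  a_8 = 1·-5 + 0·-5 + -1·-1 = -4

1,0,-1 ; -4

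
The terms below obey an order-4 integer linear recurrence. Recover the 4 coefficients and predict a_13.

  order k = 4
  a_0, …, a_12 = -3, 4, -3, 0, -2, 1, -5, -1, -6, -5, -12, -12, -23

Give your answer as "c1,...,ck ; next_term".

  a_4 = 0·0 + 1·-3 + 1·4 + 1·-3 = -2
  a_5 = 0·-2 + 1·0 + 1·-3 + 1·4 = 1
  a_6 = 0·1 + 1·-2 + 1·0 + 1·-3 = -5
  a_7 = 0·-5 + 1·1 + 1·-2 + 1·0 = -1
  a_8 = 0·-1 + 1·-5 + 1·1 + 1·-2 = -6
  a_9 = 0·-6 + 1·-1 + 1·-5 + 1·1 = -5
  a_10 = 0·-5 + 1·-6 + 1·-1 + 1·-5 = -12
  a_11 = 0·-12 + 1·-5 + 1·-6 + 1·-1 = -12
  a_12 = 0·-12 + 1·-12 + 1·-5 + 1·-6 = -23
  a_13 = 0·-23 + 1·-12 + 1·-12 + 1·-5 = -29

0,1,1,1 ; -29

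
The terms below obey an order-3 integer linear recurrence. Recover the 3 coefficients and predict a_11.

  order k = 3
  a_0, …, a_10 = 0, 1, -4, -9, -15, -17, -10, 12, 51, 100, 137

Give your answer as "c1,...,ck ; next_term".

2,-1,-1 ; 123

  a_3 = 2·-4 + -1·1 + -1·0 = -9
  a_4 = 2·-9 + -1·-4 + -1·1 = -15
  a_5 = 2·-15 + -1·-9 + -1·-4 = -17
  a_6 = 2·-17 + -1·-15 + -1·-9 = -10
  a_7 = 2·-10 + -1·-17 + -1·-15 = 12
  a_8 = 2·12 + -1·-10 + -1·-17 = 51
  a_9 = 2·51 + -1·12 + -1·-10 = 100
  a_10 = 2·100 + -1·51 + -1·12 = 137
  a_11 = 2·137 + -1·100 + -1·51 = 123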